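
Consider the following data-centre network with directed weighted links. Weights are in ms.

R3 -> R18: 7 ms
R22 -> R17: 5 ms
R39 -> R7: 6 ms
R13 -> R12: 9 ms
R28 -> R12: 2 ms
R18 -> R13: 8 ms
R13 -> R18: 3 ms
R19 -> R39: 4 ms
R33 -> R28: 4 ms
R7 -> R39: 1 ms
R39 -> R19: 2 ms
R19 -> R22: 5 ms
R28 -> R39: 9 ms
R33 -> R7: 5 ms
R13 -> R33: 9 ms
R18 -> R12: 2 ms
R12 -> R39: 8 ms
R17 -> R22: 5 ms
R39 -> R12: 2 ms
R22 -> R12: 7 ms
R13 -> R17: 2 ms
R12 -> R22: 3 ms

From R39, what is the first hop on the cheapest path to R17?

R12

Candidate routes:
R39–R12–R22–R17: 2+3+5 = 10
R39–R19–R22–R17: 2+5+5 = 12
Cheapest is R39–R12–R22–R17 at 10 ms.
So from R39 the first move is to R12.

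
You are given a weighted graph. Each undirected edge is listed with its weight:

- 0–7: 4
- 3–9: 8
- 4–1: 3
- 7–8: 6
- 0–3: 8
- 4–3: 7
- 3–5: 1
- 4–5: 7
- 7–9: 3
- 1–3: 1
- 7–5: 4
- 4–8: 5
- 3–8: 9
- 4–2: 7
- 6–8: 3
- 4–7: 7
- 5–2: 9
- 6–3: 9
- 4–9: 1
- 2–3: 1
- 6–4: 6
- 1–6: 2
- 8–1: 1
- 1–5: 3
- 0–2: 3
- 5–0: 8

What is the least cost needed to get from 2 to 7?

Enumerating some paths:
2–0–7: 3+4 = 7
2–3–5–7: 1+1+4 = 6
The minimum is 6 via 2–3–5–7.

6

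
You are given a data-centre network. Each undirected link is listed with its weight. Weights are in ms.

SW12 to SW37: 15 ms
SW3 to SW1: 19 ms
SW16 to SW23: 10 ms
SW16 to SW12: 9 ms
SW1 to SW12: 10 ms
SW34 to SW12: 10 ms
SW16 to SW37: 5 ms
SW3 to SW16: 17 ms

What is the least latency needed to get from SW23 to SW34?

Candidate routes:
SW23–SW16–SW12–SW34: 10+9+10 = 29
SW23–SW16–SW37–SW12–SW34: 10+5+15+10 = 40
Cheapest is SW23–SW16–SW12–SW34 at 29 ms.

29 ms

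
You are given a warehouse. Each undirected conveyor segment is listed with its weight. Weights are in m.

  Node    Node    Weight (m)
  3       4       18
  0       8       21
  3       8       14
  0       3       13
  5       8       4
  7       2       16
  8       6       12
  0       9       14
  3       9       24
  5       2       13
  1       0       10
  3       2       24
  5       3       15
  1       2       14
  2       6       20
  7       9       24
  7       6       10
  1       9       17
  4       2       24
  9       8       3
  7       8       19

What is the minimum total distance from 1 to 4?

38 m

Enumerating some paths:
1 → 0 → 3 → 4: 10+13+18 = 41
1 → 2 → 4: 14+24 = 38
Cheapest is 1 → 2 → 4 at 38 m.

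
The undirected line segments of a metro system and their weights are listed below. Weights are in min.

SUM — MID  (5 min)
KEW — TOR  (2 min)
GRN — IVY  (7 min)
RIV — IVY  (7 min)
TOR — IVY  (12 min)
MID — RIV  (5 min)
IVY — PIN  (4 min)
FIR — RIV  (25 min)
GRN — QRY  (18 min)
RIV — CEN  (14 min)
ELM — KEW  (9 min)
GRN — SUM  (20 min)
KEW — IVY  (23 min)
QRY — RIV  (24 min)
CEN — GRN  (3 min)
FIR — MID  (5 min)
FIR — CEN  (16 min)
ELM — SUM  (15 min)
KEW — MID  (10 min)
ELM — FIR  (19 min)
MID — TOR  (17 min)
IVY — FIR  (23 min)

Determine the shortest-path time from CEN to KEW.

Settle nodes by increasing distance from CEN:
CEN: 0
GRN: 3  (via CEN)
IVY: 10  (via GRN)
RIV: 14  (via CEN)
PIN: 14  (via IVY)
FIR: 16  (via CEN)
MID: 19  (via RIV)
QRY: 21  (via GRN)
TOR: 22  (via IVY)
SUM: 23  (via GRN)
KEW: 24  (via TOR)
Shortest route: CEN → GRN → IVY → TOR → KEW = 24 min.

24 min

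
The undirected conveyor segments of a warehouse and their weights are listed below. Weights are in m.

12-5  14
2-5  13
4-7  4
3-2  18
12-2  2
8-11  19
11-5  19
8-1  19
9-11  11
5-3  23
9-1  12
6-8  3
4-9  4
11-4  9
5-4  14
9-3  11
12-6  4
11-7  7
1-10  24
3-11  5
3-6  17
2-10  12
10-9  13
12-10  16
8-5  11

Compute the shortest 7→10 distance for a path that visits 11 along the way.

Shortest 7→11: 7–11 = 7
Shortest 11→10: 11–9–10 = 24
Total via 11: 7 + 24 = 31 m.

31 m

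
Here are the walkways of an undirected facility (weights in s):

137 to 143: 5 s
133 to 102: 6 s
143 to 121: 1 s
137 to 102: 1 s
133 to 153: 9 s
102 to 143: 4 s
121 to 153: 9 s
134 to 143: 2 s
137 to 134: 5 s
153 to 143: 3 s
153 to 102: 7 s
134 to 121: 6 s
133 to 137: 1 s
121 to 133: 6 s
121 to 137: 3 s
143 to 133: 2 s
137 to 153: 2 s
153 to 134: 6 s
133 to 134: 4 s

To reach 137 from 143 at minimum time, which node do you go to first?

133

Candidate routes:
143–133–137: 2+1 = 3
143–102–137: 4+1 = 5
143–121–137: 1+3 = 4
Cheapest is 143–133–137 at 3 s.
So from 143 the first move is to 133.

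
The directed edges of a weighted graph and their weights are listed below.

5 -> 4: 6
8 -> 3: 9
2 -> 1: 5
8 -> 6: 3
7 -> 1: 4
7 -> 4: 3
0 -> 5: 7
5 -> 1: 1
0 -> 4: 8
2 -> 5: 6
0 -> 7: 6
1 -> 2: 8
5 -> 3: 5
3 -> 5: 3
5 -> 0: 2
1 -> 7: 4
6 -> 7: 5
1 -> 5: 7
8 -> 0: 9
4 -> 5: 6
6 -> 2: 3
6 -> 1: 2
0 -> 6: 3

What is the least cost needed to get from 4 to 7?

11

Running Dijkstra from 4:
4: 0
5: 6  (via 4)
1: 7  (via 5)
0: 8  (via 5)
3: 11  (via 5)
6: 11  (via 0)
7: 11  (via 1)
Shortest route: 4–5–1–7 = 11.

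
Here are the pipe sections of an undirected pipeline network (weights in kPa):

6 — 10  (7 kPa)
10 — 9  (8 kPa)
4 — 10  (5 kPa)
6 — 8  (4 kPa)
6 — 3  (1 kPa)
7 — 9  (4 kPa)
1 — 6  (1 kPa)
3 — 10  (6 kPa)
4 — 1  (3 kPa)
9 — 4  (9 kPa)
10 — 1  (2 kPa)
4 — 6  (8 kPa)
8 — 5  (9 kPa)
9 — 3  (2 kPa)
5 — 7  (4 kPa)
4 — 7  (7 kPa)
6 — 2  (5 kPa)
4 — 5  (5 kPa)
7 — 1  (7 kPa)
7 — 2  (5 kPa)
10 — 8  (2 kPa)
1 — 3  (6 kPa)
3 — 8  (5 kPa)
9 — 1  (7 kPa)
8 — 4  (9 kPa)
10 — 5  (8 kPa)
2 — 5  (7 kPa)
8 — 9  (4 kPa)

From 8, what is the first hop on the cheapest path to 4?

Candidate routes:
8 → 4: 9 = 9
8 → 10 → 4: 2+5 = 7
8 → 6 → 1 → 4: 4+1+3 = 8
The minimum is 7 kPa via 8 → 10 → 4.
So from 8 the first move is to 10.

10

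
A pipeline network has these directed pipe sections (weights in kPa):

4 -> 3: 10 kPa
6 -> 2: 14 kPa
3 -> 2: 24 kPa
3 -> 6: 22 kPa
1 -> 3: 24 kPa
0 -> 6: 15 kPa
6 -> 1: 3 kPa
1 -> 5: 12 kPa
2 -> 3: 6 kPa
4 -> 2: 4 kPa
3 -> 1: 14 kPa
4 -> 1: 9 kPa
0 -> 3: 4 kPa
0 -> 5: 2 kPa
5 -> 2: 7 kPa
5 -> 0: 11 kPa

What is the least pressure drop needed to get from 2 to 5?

Candidate routes:
2–3–6–1–5: 6+22+3+12 = 43
2–3–1–5: 6+14+12 = 32
The minimum is 32 kPa via 2–3–1–5.

32 kPa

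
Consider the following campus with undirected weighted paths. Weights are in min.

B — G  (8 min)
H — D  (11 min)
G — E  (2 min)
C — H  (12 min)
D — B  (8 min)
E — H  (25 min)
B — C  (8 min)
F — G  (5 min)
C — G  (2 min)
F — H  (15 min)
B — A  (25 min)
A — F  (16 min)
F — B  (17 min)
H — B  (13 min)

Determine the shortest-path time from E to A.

23 min

Shortest distances from E:
E: 0
G: 2  (via E)
C: 4  (via G)
F: 7  (via G)
B: 10  (via G)
H: 16  (via C)
D: 18  (via B)
A: 23  (via F)
Shortest route: E–G–F–A = 23 min.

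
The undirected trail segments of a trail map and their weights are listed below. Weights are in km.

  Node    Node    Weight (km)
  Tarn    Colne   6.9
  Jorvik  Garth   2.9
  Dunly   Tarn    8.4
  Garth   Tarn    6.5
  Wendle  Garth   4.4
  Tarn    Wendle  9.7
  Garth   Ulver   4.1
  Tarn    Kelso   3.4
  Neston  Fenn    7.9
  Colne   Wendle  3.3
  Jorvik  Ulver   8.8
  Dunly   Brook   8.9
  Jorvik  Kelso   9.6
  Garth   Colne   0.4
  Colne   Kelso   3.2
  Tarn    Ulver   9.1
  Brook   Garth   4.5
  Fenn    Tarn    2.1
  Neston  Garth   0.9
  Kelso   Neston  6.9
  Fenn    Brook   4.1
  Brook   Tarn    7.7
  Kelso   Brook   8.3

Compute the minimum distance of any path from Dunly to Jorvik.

Candidate routes:
Dunly → Tarn → Kelso → Colne → Garth → Jorvik: 8.4+3.4+3.2+0.4+2.9 = 18.3
Dunly → Tarn → Colne → Garth → Jorvik: 8.4+6.9+0.4+2.9 = 18.6
Dunly → Tarn → Garth → Jorvik: 8.4+6.5+2.9 = 17.8
Dunly → Brook → Garth → Jorvik: 8.9+4.5+2.9 = 16.3
The minimum is 16.3 km via Dunly → Brook → Garth → Jorvik.

16.3 km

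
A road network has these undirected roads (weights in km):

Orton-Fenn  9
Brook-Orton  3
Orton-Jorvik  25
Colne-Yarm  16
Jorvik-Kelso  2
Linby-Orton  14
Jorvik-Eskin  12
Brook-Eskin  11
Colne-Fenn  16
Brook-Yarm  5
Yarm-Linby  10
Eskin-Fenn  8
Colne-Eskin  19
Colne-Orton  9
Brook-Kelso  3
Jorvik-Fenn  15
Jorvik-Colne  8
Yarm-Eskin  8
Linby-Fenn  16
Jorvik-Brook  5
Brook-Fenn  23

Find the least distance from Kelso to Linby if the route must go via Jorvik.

22 km

Best Kelso to Jorvik: Kelso–Jorvik costing 2
Shortest Jorvik→Linby: Jorvik–Brook–Yarm–Linby = 20
Total via Jorvik: 2 + 20 = 22 km.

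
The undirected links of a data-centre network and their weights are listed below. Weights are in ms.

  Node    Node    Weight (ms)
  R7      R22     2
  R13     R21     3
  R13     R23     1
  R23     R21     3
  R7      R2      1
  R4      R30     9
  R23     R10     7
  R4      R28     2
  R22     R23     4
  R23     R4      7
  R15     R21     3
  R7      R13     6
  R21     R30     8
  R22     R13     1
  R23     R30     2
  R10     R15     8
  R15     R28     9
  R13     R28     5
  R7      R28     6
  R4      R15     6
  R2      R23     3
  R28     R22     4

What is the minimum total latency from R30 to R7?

Running Dijkstra from R30:
R30: 0
R23: 2  (via R30)
R13: 3  (via R23)
R22: 4  (via R13)
R2: 5  (via R23)
R21: 5  (via R23)
R7: 6  (via R22)
Shortest route: R30 → R23 → R13 → R22 → R7 = 6 ms.

6 ms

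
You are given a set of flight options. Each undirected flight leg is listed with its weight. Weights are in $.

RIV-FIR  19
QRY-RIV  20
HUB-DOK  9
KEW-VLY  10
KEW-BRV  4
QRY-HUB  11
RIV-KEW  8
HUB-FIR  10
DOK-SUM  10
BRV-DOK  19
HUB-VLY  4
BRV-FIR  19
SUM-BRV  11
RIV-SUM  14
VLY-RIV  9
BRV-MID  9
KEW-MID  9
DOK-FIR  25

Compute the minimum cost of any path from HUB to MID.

Compare a few routes:
HUB → VLY → RIV → KEW → MID: 4+9+8+9 = 30
HUB → VLY → KEW → MID: 4+10+9 = 23
HUB → VLY → RIV → KEW → BRV → MID: 4+9+8+4+9 = 34
HUB → VLY → KEW → BRV → MID: 4+10+4+9 = 27
Cheapest is HUB → VLY → KEW → MID at $23.

$23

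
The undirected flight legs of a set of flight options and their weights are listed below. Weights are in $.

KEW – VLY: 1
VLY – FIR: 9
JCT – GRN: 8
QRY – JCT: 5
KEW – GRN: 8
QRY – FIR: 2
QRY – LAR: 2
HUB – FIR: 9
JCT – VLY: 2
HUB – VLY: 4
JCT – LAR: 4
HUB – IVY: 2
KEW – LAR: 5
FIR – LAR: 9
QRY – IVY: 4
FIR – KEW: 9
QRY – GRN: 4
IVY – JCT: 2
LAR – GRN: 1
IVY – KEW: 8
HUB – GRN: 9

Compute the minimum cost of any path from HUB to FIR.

Compare a few routes:
HUB–FIR: 9 = 9
HUB–IVY–QRY–FIR: 2+4+2 = 8
HUB–IVY–JCT–QRY–FIR: 2+2+5+2 = 11
HUB–IVY–JCT–LAR–QRY–FIR: 2+2+4+2+2 = 12
Cheapest is HUB–IVY–QRY–FIR at $8.

$8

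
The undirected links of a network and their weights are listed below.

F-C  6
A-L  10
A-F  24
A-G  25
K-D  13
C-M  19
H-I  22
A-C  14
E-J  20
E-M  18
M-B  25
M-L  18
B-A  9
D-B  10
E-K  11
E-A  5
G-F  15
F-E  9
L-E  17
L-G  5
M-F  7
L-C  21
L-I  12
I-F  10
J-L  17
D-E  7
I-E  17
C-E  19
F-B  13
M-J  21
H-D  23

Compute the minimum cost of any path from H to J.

50

Settle nodes by increasing distance from H:
H: 0
I: 22  (via H)
D: 23  (via H)
E: 30  (via D)
F: 32  (via I)
B: 33  (via D)
L: 34  (via I)
A: 35  (via E)
K: 36  (via D)
C: 38  (via F)
G: 39  (via L)
M: 39  (via F)
J: 50  (via E)
Shortest route: H → D → E → J = 50.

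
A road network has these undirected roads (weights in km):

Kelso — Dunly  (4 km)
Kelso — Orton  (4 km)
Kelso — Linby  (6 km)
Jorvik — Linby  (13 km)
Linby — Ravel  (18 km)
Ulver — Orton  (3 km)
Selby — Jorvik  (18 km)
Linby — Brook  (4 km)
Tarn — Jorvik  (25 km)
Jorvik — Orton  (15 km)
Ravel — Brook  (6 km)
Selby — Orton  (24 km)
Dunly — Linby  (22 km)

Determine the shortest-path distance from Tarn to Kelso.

Candidate routes:
Tarn - Jorvik - Linby - Dunly - Kelso: 25+13+22+4 = 64
Tarn - Jorvik - Selby - Orton - Kelso: 25+18+24+4 = 71
Tarn - Jorvik - Linby - Kelso: 25+13+6 = 44
The minimum is 44 km via Tarn - Jorvik - Linby - Kelso.

44 km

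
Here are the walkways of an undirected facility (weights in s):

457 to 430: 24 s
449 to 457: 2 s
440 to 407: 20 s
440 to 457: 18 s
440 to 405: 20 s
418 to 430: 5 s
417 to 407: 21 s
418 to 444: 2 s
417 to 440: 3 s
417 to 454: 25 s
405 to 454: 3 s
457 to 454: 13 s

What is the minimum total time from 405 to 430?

Compare a few routes:
405 - 454 - 457 - 430: 3+13+24 = 40
405 - 440 - 457 - 430: 20+18+24 = 62
405 - 454 - 417 - 440 - 457 - 430: 3+25+3+18+24 = 73
405 - 440 - 417 - 454 - 457 - 430: 20+3+25+13+24 = 85
Cheapest is 405 - 454 - 457 - 430 at 40 s.

40 s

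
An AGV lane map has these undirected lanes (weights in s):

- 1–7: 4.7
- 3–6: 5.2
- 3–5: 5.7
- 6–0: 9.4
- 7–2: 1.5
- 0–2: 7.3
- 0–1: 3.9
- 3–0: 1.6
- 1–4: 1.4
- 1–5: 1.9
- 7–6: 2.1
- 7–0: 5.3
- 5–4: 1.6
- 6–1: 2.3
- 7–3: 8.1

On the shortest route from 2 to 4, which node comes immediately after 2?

Compare a few routes:
2–7–1–4: 1.5+4.7+1.4 = 7.6
2–7–6–1–4: 1.5+2.1+2.3+1.4 = 7.3
The minimum is 7.3 s via 2–7–6–1–4.
So from 2 the first move is to 7.

7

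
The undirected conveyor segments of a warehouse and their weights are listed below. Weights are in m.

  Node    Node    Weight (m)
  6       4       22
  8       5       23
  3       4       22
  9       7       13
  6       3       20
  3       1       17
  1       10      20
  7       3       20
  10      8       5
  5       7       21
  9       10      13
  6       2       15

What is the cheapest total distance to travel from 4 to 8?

64 m

Shortest distances from 4:
4: 0
3: 22  (via 4)
6: 22  (via 4)
2: 37  (via 6)
1: 39  (via 3)
7: 42  (via 3)
9: 55  (via 7)
10: 59  (via 1)
5: 63  (via 7)
8: 64  (via 10)
Shortest route: 4–3–1–10–8 = 64 m.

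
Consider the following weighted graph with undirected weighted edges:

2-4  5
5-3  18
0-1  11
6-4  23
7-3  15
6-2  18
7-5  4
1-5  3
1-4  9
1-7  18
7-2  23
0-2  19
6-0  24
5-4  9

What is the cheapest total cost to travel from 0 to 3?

Shortest distances from 0:
0: 0
1: 11  (via 0)
5: 14  (via 1)
7: 18  (via 5)
2: 19  (via 0)
4: 20  (via 1)
6: 24  (via 0)
3: 32  (via 5)
Shortest route: 0–1–5–3 = 32.

32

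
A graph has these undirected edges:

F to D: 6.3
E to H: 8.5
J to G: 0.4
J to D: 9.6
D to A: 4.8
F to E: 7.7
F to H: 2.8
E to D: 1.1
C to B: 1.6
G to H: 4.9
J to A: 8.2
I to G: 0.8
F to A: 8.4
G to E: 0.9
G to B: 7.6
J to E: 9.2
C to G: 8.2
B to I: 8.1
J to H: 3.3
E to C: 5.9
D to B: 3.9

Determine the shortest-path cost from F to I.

Compare a few routes:
F - H - J - G - I: 2.8+3.3+0.4+0.8 = 7.3
F - H - G - I: 2.8+4.9+0.8 = 8.5
F - D - E - G - I: 6.3+1.1+0.9+0.8 = 9.1
The minimum is 7.3 via F - H - J - G - I.

7.3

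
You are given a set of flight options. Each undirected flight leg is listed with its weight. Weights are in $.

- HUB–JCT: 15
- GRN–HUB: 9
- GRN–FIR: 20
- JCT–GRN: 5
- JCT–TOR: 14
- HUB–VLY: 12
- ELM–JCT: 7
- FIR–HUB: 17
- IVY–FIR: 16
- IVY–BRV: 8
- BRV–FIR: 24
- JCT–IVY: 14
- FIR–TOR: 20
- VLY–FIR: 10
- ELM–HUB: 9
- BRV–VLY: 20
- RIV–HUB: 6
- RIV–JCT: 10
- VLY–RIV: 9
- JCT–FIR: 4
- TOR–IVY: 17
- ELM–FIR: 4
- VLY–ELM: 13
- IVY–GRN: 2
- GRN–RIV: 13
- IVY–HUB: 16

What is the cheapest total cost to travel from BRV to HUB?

$19

Enumerating some paths:
BRV–IVY–GRN–JCT–HUB: 8+2+5+15 = 30
BRV–IVY–GRN–RIV–HUB: 8+2+13+6 = 29
BRV–IVY–HUB: 8+16 = 24
BRV–IVY–GRN–HUB: 8+2+9 = 19
Cheapest is BRV–IVY–GRN–HUB at $19.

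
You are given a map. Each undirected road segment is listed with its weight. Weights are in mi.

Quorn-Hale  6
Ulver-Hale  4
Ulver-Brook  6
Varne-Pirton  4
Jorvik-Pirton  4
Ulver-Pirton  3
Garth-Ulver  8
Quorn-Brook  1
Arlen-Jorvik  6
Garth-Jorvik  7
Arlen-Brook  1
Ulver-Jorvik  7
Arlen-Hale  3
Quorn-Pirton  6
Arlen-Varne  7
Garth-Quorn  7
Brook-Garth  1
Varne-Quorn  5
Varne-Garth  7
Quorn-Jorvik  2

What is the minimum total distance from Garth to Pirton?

8 mi

Running Dijkstra from Garth:
Garth: 0
Brook: 1  (via Garth)
Quorn: 2  (via Brook)
Arlen: 2  (via Brook)
Jorvik: 4  (via Quorn)
Hale: 5  (via Arlen)
Ulver: 7  (via Brook)
Varne: 7  (via Garth)
Pirton: 8  (via Quorn)
Shortest route: Garth–Brook–Quorn–Pirton = 8 mi.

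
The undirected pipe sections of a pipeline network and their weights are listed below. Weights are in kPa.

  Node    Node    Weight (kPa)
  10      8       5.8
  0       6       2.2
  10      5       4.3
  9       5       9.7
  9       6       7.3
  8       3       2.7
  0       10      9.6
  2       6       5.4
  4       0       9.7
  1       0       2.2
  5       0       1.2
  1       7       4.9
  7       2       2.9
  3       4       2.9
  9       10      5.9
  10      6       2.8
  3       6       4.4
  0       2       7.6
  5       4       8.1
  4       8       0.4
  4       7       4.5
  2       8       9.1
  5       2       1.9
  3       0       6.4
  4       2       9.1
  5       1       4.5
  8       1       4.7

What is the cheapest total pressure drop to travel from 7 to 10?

Shortest distances from 7:
7: 0
2: 2.9  (via 7)
4: 4.5  (via 7)
5: 4.8  (via 2)
1: 4.9  (via 7)
8: 4.9  (via 4)
0: 6  (via 5)
3: 7.4  (via 4)
6: 8.2  (via 0)
10: 9.1  (via 5)
Shortest route: 7 → 2 → 5 → 10 = 9.1 kPa.

9.1 kPa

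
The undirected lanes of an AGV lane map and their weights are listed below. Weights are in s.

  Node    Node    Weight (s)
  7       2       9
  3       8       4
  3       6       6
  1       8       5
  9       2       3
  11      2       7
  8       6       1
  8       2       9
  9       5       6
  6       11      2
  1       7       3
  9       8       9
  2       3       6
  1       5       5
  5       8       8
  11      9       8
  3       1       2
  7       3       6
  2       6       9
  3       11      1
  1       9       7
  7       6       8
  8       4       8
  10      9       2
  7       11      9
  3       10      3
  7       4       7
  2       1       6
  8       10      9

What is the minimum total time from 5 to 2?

Enumerating some paths:
5–1–3–2: 5+2+6 = 13
5–9–2: 6+3 = 9
5–1–2: 5+6 = 11
The minimum is 9 s via 5–9–2.

9 s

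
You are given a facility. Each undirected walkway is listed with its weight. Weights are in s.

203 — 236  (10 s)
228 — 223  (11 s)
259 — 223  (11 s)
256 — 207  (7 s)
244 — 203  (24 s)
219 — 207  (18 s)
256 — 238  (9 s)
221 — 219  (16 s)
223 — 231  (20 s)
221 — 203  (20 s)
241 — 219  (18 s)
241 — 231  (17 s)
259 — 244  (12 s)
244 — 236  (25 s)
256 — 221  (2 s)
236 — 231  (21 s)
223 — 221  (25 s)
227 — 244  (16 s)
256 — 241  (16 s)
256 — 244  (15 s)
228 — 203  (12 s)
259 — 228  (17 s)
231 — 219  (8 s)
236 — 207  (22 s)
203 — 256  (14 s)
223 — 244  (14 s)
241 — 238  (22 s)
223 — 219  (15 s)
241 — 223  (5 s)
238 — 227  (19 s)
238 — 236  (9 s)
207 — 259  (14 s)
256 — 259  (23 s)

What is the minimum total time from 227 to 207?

35 s

Running Dijkstra from 227:
227: 0
244: 16  (via 227)
238: 19  (via 227)
256: 28  (via 238)
259: 28  (via 244)
236: 28  (via 238)
223: 30  (via 244)
221: 30  (via 256)
241: 35  (via 223)
207: 35  (via 256)
Shortest route: 227–238–256–207 = 35 s.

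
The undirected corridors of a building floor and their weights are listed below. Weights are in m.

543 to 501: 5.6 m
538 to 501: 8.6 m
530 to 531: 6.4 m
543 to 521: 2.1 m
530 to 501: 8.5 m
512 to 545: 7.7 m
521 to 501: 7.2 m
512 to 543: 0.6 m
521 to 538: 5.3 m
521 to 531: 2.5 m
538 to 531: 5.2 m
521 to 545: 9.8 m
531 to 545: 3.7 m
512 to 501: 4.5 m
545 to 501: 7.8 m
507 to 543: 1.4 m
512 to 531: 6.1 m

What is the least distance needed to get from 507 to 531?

Shortest distances from 507:
507: 0
543: 1.4  (via 507)
512: 2  (via 543)
521: 3.5  (via 543)
531: 6  (via 521)
Shortest route: 507–543–521–531 = 6 m.

6 m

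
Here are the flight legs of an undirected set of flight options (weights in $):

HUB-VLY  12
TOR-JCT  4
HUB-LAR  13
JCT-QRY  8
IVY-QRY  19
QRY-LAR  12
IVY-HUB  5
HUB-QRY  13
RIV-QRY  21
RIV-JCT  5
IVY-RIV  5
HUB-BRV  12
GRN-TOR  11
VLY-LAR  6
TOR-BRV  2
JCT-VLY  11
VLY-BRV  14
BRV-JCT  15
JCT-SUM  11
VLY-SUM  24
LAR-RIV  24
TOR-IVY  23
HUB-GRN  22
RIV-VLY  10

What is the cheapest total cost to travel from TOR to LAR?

Settle nodes by increasing distance from TOR:
TOR: 0
BRV: 2  (via TOR)
JCT: 4  (via TOR)
RIV: 9  (via JCT)
GRN: 11  (via TOR)
QRY: 12  (via JCT)
IVY: 14  (via RIV)
HUB: 14  (via BRV)
VLY: 15  (via JCT)
SUM: 15  (via JCT)
LAR: 21  (via VLY)
Shortest route: TOR–JCT–VLY–LAR = $21.

$21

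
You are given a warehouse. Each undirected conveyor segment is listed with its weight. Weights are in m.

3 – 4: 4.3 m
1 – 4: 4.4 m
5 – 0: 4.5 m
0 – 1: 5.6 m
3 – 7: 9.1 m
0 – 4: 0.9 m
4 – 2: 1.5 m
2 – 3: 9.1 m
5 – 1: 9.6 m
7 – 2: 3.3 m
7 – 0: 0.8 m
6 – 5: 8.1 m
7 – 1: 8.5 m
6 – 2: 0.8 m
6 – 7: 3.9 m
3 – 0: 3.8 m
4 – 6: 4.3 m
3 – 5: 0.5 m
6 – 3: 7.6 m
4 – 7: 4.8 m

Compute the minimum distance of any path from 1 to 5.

9.2 m

Shortest distances from 1:
1: 0
4: 4.4  (via 1)
0: 5.3  (via 4)
2: 5.9  (via 4)
7: 6.1  (via 0)
6: 6.7  (via 2)
3: 8.7  (via 4)
5: 9.2  (via 3)
Shortest route: 1 → 4 → 3 → 5 = 9.2 m.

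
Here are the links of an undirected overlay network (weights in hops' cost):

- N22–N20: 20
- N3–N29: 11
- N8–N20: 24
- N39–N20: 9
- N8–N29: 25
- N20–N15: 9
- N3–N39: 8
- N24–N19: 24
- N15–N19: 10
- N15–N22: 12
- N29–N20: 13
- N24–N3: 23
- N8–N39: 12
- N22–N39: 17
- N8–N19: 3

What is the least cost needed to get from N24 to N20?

Candidate routes:
N24 - N3 - N29 - N20: 23+11+13 = 47
N24 - N3 - N39 - N20: 23+8+9 = 40
N24 - N19 - N15 - N20: 24+10+9 = 43
The minimum is 40 hops' cost via N24 - N3 - N39 - N20.

40 hops' cost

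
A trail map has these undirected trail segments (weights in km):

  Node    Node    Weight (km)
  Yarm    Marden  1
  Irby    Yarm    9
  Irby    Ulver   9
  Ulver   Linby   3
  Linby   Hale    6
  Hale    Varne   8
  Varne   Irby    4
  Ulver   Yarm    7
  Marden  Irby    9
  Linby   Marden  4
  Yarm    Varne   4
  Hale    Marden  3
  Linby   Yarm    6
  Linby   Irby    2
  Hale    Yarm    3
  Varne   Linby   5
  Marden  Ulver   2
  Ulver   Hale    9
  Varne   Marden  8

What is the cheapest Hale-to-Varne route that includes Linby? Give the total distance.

Shortest Hale→Linby: Hale → Linby = 6
Best Linby to Varne: Linby → Varne costing 5
Total via Linby: 6 + 5 = 11 km.

11 km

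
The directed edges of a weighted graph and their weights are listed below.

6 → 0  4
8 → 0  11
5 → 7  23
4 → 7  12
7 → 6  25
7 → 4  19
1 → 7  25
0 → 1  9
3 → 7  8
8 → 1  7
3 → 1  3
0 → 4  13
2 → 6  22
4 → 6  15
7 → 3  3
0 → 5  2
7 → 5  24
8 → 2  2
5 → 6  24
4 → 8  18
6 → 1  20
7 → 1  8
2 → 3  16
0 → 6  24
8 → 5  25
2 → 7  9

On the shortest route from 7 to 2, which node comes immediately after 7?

4

Enumerating some paths:
7–6–0–4–8–2: 25+4+13+18+2 = 62
7–4–8–2: 19+18+2 = 39
The minimum is 39 via 7–4–8–2.
So from 7 the first move is to 4.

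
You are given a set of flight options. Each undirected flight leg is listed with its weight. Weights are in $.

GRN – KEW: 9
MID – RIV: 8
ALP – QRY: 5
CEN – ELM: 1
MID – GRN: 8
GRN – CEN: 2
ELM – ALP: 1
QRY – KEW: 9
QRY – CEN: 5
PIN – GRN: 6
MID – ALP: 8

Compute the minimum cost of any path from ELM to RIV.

Compare a few routes:
ELM → ALP → MID → RIV: 1+8+8 = 17
ELM → CEN → GRN → MID → RIV: 1+2+8+8 = 19
The minimum is $17 via ELM → ALP → MID → RIV.

$17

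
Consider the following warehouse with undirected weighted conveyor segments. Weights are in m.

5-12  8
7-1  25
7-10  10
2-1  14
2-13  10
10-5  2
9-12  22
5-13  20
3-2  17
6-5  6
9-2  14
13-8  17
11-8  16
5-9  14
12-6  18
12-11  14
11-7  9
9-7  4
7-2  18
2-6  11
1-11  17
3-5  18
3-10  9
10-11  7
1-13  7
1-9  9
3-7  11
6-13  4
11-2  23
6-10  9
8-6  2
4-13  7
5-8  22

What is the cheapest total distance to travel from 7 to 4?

27 m

Running Dijkstra from 7:
7: 0
9: 4  (via 7)
11: 9  (via 7)
10: 10  (via 7)
3: 11  (via 7)
5: 12  (via 10)
1: 13  (via 9)
2: 18  (via 7)
6: 18  (via 5)
8: 20  (via 6)
12: 20  (via 5)
13: 20  (via 1)
4: 27  (via 13)
Shortest route: 7 → 9 → 1 → 13 → 4 = 27 m.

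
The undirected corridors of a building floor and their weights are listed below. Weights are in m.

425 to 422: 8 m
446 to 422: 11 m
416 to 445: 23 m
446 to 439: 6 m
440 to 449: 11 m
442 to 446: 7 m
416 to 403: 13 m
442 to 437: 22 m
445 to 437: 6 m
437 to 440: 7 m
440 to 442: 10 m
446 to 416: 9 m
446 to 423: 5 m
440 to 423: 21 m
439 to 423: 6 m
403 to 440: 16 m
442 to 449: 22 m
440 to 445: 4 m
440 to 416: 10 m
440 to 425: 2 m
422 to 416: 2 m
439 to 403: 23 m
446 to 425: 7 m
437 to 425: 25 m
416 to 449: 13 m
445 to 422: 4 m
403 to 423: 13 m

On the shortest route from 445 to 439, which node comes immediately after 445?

440

Compare a few routes:
445–440–425–446–439: 4+2+7+6 = 19
445–422–446–439: 4+11+6 = 21
445–422–416–446–439: 4+2+9+6 = 21
The minimum is 19 m via 445–440–425–446–439.
So from 445 the first move is to 440.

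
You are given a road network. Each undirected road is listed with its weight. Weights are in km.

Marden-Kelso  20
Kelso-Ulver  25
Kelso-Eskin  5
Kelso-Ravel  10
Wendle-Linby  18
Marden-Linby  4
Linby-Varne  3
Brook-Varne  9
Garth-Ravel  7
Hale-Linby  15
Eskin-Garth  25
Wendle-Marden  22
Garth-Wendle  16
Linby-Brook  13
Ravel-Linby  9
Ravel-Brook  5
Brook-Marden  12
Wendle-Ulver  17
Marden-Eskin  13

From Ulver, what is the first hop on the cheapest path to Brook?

Candidate routes:
Ulver - Wendle - Linby - Varne - Brook: 17+18+3+9 = 47
Ulver - Wendle - Garth - Ravel - Brook: 17+16+7+5 = 45
Ulver - Wendle - Linby - Brook: 17+18+13 = 48
Ulver - Kelso - Ravel - Brook: 25+10+5 = 40
The minimum is 40 km via Ulver - Kelso - Ravel - Brook.
So from Ulver the first move is to Kelso.

Kelso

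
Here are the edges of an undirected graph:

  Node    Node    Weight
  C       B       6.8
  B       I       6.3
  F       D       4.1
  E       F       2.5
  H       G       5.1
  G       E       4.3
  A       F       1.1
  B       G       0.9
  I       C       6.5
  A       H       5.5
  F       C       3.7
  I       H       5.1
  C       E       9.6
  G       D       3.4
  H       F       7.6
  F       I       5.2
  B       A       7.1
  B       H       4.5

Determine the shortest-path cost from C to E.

Candidate routes:
C–E: 9.6 = 9.6
C–F–E: 3.7+2.5 = 6.2
Cheapest is C–F–E at 6.2.

6.2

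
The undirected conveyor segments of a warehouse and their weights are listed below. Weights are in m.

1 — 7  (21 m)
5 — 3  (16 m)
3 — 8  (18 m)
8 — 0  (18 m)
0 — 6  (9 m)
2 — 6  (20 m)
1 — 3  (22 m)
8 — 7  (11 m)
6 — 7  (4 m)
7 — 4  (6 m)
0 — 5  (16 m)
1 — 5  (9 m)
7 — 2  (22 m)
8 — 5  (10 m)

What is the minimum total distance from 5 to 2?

43 m

Shortest distances from 5:
5: 0
1: 9  (via 5)
8: 10  (via 5)
0: 16  (via 5)
3: 16  (via 5)
7: 21  (via 8)
6: 25  (via 0)
4: 27  (via 7)
2: 43  (via 7)
Shortest route: 5 → 8 → 7 → 2 = 43 m.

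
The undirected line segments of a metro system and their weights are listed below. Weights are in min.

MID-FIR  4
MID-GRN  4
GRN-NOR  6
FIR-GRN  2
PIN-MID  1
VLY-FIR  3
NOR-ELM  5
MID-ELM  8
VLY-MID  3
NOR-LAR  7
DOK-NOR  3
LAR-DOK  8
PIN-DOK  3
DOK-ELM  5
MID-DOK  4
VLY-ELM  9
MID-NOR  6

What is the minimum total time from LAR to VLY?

15 min

Running Dijkstra from LAR:
LAR: 0
NOR: 7  (via LAR)
DOK: 8  (via LAR)
PIN: 11  (via DOK)
ELM: 12  (via NOR)
MID: 12  (via DOK)
GRN: 13  (via NOR)
VLY: 15  (via MID)
Shortest route: LAR–DOK–MID–VLY = 15 min.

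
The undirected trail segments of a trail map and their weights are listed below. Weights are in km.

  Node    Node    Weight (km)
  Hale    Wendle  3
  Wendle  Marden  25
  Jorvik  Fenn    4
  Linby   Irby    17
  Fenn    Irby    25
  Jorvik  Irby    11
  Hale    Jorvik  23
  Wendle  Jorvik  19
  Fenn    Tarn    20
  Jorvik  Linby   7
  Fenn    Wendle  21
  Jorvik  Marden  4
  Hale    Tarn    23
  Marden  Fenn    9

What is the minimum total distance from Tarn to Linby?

Candidate routes:
Tarn–Fenn–Jorvik–Linby: 20+4+7 = 31
Tarn–Fenn–Marden–Jorvik–Linby: 20+9+4+7 = 40
Cheapest is Tarn–Fenn–Jorvik–Linby at 31 km.

31 km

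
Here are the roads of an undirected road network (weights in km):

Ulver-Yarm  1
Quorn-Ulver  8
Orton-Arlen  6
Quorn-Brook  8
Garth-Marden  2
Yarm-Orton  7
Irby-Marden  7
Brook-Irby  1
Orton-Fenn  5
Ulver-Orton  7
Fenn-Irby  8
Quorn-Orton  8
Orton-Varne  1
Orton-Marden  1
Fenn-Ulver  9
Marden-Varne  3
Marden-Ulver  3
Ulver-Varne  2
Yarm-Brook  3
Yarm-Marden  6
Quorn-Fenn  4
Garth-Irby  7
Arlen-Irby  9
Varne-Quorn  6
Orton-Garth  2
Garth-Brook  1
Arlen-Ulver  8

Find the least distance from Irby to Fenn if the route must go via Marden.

10 km

Best Irby to Marden: Irby–Brook–Garth–Marden costing 4
Best Marden to Fenn: Marden–Orton–Fenn costing 6
Total via Marden: 4 + 6 = 10 km.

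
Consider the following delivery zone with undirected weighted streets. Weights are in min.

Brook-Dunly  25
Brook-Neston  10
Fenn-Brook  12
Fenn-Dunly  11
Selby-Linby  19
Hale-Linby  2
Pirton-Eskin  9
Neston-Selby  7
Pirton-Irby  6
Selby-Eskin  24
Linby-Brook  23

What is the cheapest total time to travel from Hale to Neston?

Settle nodes by increasing distance from Hale:
Hale: 0
Linby: 2  (via Hale)
Selby: 21  (via Linby)
Brook: 25  (via Linby)
Neston: 28  (via Selby)
Shortest route: Hale–Linby–Selby–Neston = 28 min.

28 min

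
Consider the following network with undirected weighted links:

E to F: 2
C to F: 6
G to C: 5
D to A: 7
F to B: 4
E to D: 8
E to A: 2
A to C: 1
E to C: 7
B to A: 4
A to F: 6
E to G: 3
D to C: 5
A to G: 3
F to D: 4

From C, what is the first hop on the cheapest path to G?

Compare a few routes:
C - G: 5 = 5
C - A - G: 1+3 = 4
C - A - E - G: 1+2+3 = 6
The minimum is 4 via C - A - G.
So from C the first move is to A.

A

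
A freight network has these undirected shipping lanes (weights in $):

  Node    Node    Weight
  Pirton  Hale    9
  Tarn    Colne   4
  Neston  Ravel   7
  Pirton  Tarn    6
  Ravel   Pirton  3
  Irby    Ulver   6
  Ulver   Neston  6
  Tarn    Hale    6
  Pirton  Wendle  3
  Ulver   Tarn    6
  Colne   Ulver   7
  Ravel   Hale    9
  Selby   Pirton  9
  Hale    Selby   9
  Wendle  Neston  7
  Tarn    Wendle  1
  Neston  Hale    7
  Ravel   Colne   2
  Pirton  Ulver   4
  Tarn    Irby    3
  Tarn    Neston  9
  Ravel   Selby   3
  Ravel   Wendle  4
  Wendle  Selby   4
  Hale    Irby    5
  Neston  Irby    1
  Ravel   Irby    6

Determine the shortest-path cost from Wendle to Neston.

Compare a few routes:
Wendle–Neston: 7 = 7
Wendle–Tarn–Irby–Neston: 1+3+1 = 5
Wendle–Tarn–Neston: 1+9 = 10
The minimum is $5 via Wendle–Tarn–Irby–Neston.

$5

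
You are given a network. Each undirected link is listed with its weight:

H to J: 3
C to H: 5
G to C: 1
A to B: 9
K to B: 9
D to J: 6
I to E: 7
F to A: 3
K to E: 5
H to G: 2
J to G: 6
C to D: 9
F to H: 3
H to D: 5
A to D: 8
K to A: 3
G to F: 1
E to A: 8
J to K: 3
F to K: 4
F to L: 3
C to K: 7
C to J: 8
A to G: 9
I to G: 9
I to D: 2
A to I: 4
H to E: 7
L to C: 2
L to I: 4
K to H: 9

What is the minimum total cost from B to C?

14

Enumerating some paths:
B → K → F → G → C: 9+4+1+1 = 15
B → K → C: 9+7 = 16
B → A → F → G → C: 9+3+1+1 = 14
The minimum is 14 via B → A → F → G → C.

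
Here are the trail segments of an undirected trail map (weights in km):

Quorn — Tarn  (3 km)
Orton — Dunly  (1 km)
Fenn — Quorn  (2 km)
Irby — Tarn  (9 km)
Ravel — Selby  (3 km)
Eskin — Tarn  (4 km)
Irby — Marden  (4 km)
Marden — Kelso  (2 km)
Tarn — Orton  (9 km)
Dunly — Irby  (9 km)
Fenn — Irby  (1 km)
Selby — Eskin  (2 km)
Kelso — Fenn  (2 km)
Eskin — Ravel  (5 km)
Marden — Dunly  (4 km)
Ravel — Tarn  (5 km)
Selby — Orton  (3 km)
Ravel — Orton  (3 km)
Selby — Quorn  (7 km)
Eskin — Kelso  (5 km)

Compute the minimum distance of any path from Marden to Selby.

8 km

Enumerating some paths:
Marden - Dunly - Orton - Ravel - Selby: 4+1+3+3 = 11
Marden - Dunly - Orton - Selby: 4+1+3 = 8
Marden - Kelso - Eskin - Selby: 2+5+2 = 9
The minimum is 8 km via Marden - Dunly - Orton - Selby.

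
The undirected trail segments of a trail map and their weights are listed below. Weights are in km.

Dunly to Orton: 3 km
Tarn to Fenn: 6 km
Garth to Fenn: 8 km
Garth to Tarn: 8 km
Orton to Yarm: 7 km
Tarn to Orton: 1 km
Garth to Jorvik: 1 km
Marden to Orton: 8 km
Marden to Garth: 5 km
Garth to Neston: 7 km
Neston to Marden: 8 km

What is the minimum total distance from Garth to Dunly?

12 km

Compare a few routes:
Garth - Marden - Orton - Dunly: 5+8+3 = 16
Garth - Tarn - Orton - Dunly: 8+1+3 = 12
Garth - Fenn - Tarn - Orton - Dunly: 8+6+1+3 = 18
The minimum is 12 km via Garth - Tarn - Orton - Dunly.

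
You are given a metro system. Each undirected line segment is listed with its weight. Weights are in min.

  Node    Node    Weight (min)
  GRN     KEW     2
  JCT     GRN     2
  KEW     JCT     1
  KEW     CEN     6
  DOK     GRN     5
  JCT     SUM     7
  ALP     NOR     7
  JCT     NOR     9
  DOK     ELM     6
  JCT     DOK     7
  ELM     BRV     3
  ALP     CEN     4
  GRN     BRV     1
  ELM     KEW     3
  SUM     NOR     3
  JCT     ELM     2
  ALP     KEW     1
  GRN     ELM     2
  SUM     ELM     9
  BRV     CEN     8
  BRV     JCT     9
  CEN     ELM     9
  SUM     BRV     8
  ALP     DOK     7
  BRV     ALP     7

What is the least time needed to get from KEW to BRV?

Shortest distances from KEW:
KEW: 0
ALP: 1  (via KEW)
JCT: 1  (via KEW)
GRN: 2  (via KEW)
BRV: 3  (via GRN)
Shortest route: KEW–GRN–BRV = 3 min.

3 min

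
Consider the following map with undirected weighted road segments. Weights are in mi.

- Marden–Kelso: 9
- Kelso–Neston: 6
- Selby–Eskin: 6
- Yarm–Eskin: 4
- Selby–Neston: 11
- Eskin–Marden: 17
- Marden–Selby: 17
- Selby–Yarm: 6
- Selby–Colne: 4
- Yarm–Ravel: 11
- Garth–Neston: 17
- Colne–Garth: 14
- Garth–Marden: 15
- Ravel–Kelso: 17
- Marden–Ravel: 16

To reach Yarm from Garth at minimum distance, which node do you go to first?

Colne

Compare a few routes:
Garth–Colne–Selby–Yarm: 14+4+6 = 24
Garth–Neston–Selby–Yarm: 17+11+6 = 34
Garth–Colne–Selby–Eskin–Yarm: 14+4+6+4 = 28
Cheapest is Garth–Colne–Selby–Yarm at 24 mi.
So from Garth the first move is to Colne.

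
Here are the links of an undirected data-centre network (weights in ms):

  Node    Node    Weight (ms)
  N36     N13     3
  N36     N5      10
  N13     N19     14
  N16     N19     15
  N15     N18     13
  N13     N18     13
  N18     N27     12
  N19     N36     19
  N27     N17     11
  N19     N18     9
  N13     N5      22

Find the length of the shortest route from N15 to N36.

29 ms

Enumerating some paths:
N15 - N18 - N19 - N36: 13+9+19 = 41
N15 - N18 - N13 - N36: 13+13+3 = 29
N15 - N18 - N13 - N5 - N36: 13+13+22+10 = 58
N15 - N18 - N19 - N13 - N36: 13+9+14+3 = 39
Cheapest is N15 - N18 - N13 - N36 at 29 ms.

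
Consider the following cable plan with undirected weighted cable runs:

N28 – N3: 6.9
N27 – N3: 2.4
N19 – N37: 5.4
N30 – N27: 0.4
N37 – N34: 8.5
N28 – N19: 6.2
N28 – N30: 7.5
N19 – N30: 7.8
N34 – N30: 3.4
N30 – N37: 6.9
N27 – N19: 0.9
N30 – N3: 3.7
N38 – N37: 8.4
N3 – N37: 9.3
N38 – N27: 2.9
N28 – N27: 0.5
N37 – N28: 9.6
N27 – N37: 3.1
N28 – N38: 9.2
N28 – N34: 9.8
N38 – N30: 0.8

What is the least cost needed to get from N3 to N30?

Candidate routes:
N3 - N30: 3.7 = 3.7
N3 - N27 - N38 - N30: 2.4+2.9+0.8 = 6.1
N3 - N27 - N30: 2.4+0.4 = 2.8
Cheapest is N3 - N27 - N30 at 2.8.

2.8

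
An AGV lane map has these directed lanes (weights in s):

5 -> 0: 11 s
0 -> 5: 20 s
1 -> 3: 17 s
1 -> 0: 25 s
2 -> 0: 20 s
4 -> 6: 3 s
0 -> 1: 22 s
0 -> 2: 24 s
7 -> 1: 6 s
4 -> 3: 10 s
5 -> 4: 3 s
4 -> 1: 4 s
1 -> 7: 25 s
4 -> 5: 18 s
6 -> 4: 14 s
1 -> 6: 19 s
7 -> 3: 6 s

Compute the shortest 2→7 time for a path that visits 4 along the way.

72 s

Best 2 to 4: 2–0–5–4 costing 43
Shortest 4→7: 4–1–7 = 29
Total via 4: 43 + 29 = 72 s.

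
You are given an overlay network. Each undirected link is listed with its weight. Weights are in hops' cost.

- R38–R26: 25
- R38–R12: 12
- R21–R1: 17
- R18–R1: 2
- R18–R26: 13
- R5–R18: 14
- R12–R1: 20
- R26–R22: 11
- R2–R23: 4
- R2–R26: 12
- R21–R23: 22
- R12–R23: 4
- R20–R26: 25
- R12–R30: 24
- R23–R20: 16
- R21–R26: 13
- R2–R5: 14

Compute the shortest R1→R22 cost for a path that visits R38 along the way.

68 hops' cost

Best R1 to R38: R1 → R12 → R38 costing 32
Best R38 to R22: R38 → R26 → R22 costing 36
Total via R38: 32 + 36 = 68 hops' cost.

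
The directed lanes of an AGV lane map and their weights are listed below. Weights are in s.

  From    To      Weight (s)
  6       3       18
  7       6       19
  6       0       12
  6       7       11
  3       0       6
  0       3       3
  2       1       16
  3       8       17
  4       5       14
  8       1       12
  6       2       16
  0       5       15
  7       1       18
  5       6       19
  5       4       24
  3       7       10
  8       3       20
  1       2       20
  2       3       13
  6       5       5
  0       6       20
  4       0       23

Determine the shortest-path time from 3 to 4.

45 s

Settle nodes by increasing distance from 3:
3: 0
0: 6  (via 3)
7: 10  (via 3)
8: 17  (via 3)
5: 21  (via 0)
6: 26  (via 0)
1: 28  (via 7)
2: 42  (via 6)
4: 45  (via 5)
Shortest route: 3 → 0 → 5 → 4 = 45 s.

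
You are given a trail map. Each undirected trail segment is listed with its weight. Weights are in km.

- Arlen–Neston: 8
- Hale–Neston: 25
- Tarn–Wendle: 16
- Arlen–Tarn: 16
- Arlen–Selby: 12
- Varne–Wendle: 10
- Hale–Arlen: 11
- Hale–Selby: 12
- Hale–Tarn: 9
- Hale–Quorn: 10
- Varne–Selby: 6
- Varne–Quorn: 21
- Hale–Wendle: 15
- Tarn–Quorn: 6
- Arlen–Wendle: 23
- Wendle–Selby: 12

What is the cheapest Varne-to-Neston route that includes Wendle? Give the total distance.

Shortest Varne→Wendle: Varne → Wendle = 10
Best Wendle to Neston: Wendle → Arlen → Neston costing 31
Total via Wendle: 10 + 31 = 41 km.

41 km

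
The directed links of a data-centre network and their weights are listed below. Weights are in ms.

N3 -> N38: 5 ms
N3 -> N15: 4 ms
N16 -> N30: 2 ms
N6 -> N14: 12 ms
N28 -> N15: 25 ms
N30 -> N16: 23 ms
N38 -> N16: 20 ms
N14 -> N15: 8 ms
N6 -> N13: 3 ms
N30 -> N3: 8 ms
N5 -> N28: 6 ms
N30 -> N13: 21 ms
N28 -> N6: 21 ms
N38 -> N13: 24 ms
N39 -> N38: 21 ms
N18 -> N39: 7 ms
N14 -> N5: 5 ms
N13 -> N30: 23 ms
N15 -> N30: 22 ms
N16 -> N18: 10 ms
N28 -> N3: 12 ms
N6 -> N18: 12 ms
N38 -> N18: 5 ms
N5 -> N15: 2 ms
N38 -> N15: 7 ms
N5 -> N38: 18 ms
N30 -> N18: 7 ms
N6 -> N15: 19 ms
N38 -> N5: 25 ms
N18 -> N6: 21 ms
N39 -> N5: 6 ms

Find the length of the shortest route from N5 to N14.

39 ms

Enumerating some paths:
N5 → N28 → N6 → N14: 6+21+12 = 39
N5 → N38 → N18 → N6 → N14: 18+5+21+12 = 56
The minimum is 39 ms via N5 → N28 → N6 → N14.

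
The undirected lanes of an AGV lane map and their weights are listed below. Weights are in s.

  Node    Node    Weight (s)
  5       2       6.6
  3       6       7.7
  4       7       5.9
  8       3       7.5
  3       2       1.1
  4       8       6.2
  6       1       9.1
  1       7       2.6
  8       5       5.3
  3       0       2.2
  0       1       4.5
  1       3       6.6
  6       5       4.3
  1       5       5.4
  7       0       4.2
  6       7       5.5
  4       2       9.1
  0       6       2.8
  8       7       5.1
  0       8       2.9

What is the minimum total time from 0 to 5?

Candidate routes:
0–6–5: 2.8+4.3 = 7.1
0–8–5: 2.9+5.3 = 8.2
Cheapest is 0–6–5 at 7.1 s.

7.1 s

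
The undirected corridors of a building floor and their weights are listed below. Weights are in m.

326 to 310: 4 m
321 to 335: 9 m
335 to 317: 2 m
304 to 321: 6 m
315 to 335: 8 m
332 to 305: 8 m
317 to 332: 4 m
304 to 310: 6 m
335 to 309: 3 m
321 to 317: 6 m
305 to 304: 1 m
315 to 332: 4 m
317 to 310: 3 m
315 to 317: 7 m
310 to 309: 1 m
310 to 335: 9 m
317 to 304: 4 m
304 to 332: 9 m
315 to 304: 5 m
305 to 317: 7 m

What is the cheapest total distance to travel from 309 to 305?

Enumerating some paths:
309 → 310 → 304 → 305: 1+6+1 = 8
309 → 310 → 317 → 304 → 305: 1+3+4+1 = 9
The minimum is 8 m via 309 → 310 → 304 → 305.

8 m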